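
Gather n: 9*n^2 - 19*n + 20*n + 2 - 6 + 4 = 9*n^2 + n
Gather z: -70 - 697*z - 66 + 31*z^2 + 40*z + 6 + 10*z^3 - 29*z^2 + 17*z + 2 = 10*z^3 + 2*z^2 - 640*z - 128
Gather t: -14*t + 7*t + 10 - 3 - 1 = 6 - 7*t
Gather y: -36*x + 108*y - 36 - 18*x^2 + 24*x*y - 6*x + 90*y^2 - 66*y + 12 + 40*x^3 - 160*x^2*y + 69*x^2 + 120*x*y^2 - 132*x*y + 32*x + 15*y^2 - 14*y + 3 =40*x^3 + 51*x^2 - 10*x + y^2*(120*x + 105) + y*(-160*x^2 - 108*x + 28) - 21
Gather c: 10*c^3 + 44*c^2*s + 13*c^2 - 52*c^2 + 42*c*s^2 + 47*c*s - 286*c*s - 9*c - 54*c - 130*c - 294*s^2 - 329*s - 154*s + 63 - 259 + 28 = 10*c^3 + c^2*(44*s - 39) + c*(42*s^2 - 239*s - 193) - 294*s^2 - 483*s - 168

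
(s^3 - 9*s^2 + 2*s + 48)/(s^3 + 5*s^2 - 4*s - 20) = (s^2 - 11*s + 24)/(s^2 + 3*s - 10)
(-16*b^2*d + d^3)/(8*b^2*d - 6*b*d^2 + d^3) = (-4*b - d)/(2*b - d)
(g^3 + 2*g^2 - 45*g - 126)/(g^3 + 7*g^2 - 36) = (g - 7)/(g - 2)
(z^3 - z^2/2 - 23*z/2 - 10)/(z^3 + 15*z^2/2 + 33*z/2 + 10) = (z - 4)/(z + 4)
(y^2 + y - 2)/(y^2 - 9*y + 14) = (y^2 + y - 2)/(y^2 - 9*y + 14)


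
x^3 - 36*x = x*(x - 6)*(x + 6)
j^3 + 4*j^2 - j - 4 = (j - 1)*(j + 1)*(j + 4)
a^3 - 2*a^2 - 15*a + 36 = (a - 3)^2*(a + 4)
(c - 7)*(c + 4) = c^2 - 3*c - 28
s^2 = s^2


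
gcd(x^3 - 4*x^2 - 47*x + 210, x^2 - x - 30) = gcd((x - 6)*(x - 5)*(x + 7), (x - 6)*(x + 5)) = x - 6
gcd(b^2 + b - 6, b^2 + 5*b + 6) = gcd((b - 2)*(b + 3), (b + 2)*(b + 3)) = b + 3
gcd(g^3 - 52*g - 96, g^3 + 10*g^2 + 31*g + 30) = g + 2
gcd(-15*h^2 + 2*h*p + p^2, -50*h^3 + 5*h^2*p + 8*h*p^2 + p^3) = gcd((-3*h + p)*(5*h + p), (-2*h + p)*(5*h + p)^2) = 5*h + p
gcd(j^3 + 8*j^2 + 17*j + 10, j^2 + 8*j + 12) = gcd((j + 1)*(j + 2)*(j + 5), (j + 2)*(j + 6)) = j + 2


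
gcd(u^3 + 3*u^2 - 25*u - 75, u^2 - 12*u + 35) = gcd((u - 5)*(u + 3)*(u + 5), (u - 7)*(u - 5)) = u - 5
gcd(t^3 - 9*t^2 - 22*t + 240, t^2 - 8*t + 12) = t - 6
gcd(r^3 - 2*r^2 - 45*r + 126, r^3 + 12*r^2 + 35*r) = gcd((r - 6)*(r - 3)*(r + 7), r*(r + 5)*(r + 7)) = r + 7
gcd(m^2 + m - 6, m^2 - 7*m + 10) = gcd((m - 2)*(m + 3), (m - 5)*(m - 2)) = m - 2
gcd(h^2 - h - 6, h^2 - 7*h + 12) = h - 3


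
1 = 1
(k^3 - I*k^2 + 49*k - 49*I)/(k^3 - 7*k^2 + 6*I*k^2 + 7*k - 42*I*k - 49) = (k - 7*I)/(k - 7)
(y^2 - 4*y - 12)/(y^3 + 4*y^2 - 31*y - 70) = (y - 6)/(y^2 + 2*y - 35)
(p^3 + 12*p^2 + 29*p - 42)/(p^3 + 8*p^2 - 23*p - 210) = (p - 1)/(p - 5)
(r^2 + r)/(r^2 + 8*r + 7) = r/(r + 7)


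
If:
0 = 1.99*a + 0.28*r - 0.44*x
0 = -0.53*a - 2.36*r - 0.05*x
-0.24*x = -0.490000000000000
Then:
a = 0.47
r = -0.15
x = 2.04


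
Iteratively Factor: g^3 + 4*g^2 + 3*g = (g + 1)*(g^2 + 3*g) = g*(g + 1)*(g + 3)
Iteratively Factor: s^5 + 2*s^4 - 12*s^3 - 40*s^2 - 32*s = (s - 4)*(s^4 + 6*s^3 + 12*s^2 + 8*s) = (s - 4)*(s + 2)*(s^3 + 4*s^2 + 4*s) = (s - 4)*(s + 2)^2*(s^2 + 2*s) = (s - 4)*(s + 2)^3*(s)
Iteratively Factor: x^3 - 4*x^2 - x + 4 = (x - 4)*(x^2 - 1) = (x - 4)*(x - 1)*(x + 1)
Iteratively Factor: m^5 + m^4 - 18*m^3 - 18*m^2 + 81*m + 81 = (m - 3)*(m^4 + 4*m^3 - 6*m^2 - 36*m - 27) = (m - 3)*(m + 1)*(m^3 + 3*m^2 - 9*m - 27) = (m - 3)^2*(m + 1)*(m^2 + 6*m + 9) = (m - 3)^2*(m + 1)*(m + 3)*(m + 3)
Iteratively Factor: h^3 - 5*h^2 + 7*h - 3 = (h - 1)*(h^2 - 4*h + 3) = (h - 1)^2*(h - 3)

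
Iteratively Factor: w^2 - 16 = (w - 4)*(w + 4)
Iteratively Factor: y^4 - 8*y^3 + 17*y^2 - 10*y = (y - 1)*(y^3 - 7*y^2 + 10*y) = (y - 5)*(y - 1)*(y^2 - 2*y) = (y - 5)*(y - 2)*(y - 1)*(y)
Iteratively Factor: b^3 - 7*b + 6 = (b - 1)*(b^2 + b - 6) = (b - 2)*(b - 1)*(b + 3)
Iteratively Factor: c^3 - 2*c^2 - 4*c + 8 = (c + 2)*(c^2 - 4*c + 4) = (c - 2)*(c + 2)*(c - 2)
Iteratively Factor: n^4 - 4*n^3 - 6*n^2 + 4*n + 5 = (n - 5)*(n^3 + n^2 - n - 1) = (n - 5)*(n - 1)*(n^2 + 2*n + 1) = (n - 5)*(n - 1)*(n + 1)*(n + 1)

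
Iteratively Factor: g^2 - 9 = (g + 3)*(g - 3)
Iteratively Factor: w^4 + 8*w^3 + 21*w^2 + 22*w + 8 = (w + 2)*(w^3 + 6*w^2 + 9*w + 4) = (w + 1)*(w + 2)*(w^2 + 5*w + 4) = (w + 1)^2*(w + 2)*(w + 4)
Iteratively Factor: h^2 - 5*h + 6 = (h - 3)*(h - 2)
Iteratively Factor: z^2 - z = (z)*(z - 1)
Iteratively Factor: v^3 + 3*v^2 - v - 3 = (v + 3)*(v^2 - 1) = (v + 1)*(v + 3)*(v - 1)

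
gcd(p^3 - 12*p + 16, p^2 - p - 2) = p - 2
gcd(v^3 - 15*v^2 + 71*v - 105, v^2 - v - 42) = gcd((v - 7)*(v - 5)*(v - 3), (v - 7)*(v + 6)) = v - 7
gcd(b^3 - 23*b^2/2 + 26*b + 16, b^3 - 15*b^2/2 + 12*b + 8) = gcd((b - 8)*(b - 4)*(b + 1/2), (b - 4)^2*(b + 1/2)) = b^2 - 7*b/2 - 2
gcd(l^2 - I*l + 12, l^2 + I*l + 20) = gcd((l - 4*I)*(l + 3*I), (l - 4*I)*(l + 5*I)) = l - 4*I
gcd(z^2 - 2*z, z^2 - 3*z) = z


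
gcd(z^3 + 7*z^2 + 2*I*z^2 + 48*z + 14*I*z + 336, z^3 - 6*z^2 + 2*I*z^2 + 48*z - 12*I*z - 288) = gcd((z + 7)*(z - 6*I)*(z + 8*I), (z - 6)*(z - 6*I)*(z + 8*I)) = z^2 + 2*I*z + 48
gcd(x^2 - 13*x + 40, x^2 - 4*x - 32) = x - 8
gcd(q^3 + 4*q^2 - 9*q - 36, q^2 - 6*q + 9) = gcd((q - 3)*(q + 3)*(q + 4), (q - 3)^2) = q - 3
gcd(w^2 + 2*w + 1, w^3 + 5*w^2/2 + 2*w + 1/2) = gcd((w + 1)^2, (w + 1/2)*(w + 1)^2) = w^2 + 2*w + 1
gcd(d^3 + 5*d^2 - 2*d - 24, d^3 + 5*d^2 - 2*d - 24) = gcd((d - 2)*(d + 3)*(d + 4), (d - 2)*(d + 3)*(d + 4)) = d^3 + 5*d^2 - 2*d - 24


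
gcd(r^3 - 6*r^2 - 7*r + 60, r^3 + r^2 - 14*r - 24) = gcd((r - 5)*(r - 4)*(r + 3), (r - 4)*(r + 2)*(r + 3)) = r^2 - r - 12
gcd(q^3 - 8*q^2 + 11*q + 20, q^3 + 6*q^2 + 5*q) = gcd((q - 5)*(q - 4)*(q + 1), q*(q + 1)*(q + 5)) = q + 1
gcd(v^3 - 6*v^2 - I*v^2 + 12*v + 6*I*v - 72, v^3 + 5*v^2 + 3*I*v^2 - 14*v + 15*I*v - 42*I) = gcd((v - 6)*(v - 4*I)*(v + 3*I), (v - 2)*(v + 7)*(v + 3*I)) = v + 3*I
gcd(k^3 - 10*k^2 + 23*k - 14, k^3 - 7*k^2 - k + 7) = k^2 - 8*k + 7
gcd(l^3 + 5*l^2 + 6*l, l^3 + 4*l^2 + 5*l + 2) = l + 2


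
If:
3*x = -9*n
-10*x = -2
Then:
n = -1/15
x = 1/5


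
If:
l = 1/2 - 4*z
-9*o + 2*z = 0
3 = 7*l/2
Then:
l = 6/7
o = -5/252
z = -5/56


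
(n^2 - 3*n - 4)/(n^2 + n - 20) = (n + 1)/(n + 5)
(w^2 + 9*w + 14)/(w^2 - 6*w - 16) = (w + 7)/(w - 8)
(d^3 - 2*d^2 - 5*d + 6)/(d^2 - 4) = (d^2 - 4*d + 3)/(d - 2)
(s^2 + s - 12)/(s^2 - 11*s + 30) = (s^2 + s - 12)/(s^2 - 11*s + 30)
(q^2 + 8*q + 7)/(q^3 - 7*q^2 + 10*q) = (q^2 + 8*q + 7)/(q*(q^2 - 7*q + 10))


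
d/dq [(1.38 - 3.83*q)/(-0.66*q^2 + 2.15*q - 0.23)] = (-2.5278*q^2 + 1.8216*q - 2.0861)/(0.4356*q^4 - 2.838*q^3 + 4.9261*q^2 - 0.989*q + 0.0529)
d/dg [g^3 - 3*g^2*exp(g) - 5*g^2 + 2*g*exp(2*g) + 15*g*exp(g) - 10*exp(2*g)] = -3*g^2*exp(g) + 3*g^2 + 4*g*exp(2*g) + 9*g*exp(g) - 10*g - 18*exp(2*g) + 15*exp(g)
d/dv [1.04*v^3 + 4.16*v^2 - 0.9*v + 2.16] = 3.12*v^2 + 8.32*v - 0.9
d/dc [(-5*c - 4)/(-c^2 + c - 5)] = (5*c^2 - 5*c - (2*c - 1)*(5*c + 4) + 25)/(c^2 - c + 5)^2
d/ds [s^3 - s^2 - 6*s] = 3*s^2 - 2*s - 6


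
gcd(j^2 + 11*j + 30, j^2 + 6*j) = j + 6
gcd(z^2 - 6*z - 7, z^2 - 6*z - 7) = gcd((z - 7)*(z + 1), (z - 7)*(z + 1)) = z^2 - 6*z - 7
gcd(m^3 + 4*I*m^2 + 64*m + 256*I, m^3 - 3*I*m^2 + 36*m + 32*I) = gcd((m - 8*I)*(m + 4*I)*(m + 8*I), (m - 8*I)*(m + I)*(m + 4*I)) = m^2 - 4*I*m + 32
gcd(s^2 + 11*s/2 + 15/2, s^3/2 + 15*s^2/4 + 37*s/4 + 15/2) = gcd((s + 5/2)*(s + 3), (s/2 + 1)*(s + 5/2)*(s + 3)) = s^2 + 11*s/2 + 15/2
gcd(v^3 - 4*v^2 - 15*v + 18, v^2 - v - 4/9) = 1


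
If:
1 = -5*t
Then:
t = -1/5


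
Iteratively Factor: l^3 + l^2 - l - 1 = (l + 1)*(l^2 - 1) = (l - 1)*(l + 1)*(l + 1)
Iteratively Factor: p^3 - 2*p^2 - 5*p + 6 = (p + 2)*(p^2 - 4*p + 3) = (p - 1)*(p + 2)*(p - 3)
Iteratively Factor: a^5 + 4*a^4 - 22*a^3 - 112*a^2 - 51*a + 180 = (a + 4)*(a^4 - 22*a^2 - 24*a + 45) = (a + 3)*(a + 4)*(a^3 - 3*a^2 - 13*a + 15) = (a - 5)*(a + 3)*(a + 4)*(a^2 + 2*a - 3) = (a - 5)*(a - 1)*(a + 3)*(a + 4)*(a + 3)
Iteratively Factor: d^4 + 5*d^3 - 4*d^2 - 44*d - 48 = (d - 3)*(d^3 + 8*d^2 + 20*d + 16) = (d - 3)*(d + 2)*(d^2 + 6*d + 8) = (d - 3)*(d + 2)^2*(d + 4)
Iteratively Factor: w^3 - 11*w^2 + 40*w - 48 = (w - 4)*(w^2 - 7*w + 12) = (w - 4)^2*(w - 3)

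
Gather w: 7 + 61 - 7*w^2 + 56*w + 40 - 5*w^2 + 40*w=-12*w^2 + 96*w + 108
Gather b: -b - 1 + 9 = 8 - b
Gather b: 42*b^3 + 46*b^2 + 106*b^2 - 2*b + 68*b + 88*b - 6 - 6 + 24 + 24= 42*b^3 + 152*b^2 + 154*b + 36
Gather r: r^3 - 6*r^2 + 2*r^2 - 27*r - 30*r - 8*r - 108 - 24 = r^3 - 4*r^2 - 65*r - 132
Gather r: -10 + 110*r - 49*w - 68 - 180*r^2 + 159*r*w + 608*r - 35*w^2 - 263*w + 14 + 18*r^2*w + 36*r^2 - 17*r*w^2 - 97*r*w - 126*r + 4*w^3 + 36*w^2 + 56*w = r^2*(18*w - 144) + r*(-17*w^2 + 62*w + 592) + 4*w^3 + w^2 - 256*w - 64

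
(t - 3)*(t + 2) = t^2 - t - 6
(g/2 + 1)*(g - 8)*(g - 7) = g^3/2 - 13*g^2/2 + 13*g + 56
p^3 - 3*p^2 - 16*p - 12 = (p - 6)*(p + 1)*(p + 2)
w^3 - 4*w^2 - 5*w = w*(w - 5)*(w + 1)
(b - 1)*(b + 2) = b^2 + b - 2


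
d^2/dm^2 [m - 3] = 0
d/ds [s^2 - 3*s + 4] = 2*s - 3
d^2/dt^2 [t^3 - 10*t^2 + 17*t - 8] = 6*t - 20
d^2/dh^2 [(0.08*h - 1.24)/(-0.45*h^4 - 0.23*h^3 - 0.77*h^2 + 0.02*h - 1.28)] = (-0.1944*h^7 + 4.88952*h^6 + 3.658488*h^5 + 8.431704*h^4 + 4.295024*h^3 - 3.911304*h^2 - 1.831824*h - 2.447392)/(0.091125*h^12 + 0.139725*h^11 + 0.53919*h^10 + 0.478187*h^9 + 1.687794*h^8 + 1.159227*h^7 + 3.300077*h^6 + 1.25571*h^5 + 4.454172*h^4 + 1.012216*h^3 + 3.78624*h^2 - 0.098304*h + 2.097152)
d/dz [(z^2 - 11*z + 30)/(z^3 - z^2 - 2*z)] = (-z^4 + 22*z^3 - 103*z^2 + 60*z + 60)/(z^2*(z^4 - 2*z^3 - 3*z^2 + 4*z + 4))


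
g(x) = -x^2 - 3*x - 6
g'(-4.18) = 5.36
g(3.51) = -28.85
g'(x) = -2*x - 3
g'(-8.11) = 13.22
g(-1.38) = -3.76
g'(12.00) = -27.00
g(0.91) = -9.56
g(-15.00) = -186.00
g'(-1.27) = -0.46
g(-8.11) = -47.44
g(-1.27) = -3.80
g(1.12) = -10.61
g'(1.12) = -5.24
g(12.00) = -186.00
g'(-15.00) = 27.00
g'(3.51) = -10.02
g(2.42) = -19.12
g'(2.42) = -7.84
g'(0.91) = -4.82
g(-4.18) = -10.93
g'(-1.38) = -0.24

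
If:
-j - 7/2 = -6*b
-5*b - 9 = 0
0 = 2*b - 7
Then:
No Solution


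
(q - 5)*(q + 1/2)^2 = q^3 - 4*q^2 - 19*q/4 - 5/4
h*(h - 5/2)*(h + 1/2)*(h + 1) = h^4 - h^3 - 13*h^2/4 - 5*h/4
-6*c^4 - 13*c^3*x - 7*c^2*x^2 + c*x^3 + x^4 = (-3*c + x)*(c + x)^2*(2*c + x)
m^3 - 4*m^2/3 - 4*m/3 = m*(m - 2)*(m + 2/3)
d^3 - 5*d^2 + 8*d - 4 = (d - 2)^2*(d - 1)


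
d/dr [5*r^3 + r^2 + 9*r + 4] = 15*r^2 + 2*r + 9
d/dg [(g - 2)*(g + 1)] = 2*g - 1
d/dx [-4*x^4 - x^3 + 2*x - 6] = -16*x^3 - 3*x^2 + 2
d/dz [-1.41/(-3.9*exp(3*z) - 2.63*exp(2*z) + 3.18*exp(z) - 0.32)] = (-16.497*exp(2*z) - 7.4166*exp(z) + 4.4838)*exp(z)/(3.9*exp(3*z) + 2.63*exp(2*z) - 3.18*exp(z) + 0.32)^2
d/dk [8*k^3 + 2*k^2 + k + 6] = 24*k^2 + 4*k + 1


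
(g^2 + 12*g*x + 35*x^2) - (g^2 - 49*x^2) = 12*g*x + 84*x^2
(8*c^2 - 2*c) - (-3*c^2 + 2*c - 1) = 11*c^2 - 4*c + 1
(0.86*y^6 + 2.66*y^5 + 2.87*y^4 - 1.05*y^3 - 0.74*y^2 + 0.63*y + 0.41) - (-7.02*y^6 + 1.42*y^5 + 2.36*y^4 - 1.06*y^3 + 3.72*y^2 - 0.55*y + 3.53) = 7.88*y^6 + 1.24*y^5 + 0.51*y^4 + 0.01*y^3 - 4.46*y^2 + 1.18*y - 3.12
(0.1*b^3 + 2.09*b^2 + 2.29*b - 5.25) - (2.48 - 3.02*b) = 0.1*b^3 + 2.09*b^2 + 5.31*b - 7.73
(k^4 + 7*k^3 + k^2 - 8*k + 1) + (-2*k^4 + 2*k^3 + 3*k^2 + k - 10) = -k^4 + 9*k^3 + 4*k^2 - 7*k - 9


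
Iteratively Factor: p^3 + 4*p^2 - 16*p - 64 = (p + 4)*(p^2 - 16) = (p + 4)^2*(p - 4)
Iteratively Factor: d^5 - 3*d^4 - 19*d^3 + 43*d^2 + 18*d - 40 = (d + 1)*(d^4 - 4*d^3 - 15*d^2 + 58*d - 40) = (d + 1)*(d + 4)*(d^3 - 8*d^2 + 17*d - 10) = (d - 2)*(d + 1)*(d + 4)*(d^2 - 6*d + 5) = (d - 5)*(d - 2)*(d + 1)*(d + 4)*(d - 1)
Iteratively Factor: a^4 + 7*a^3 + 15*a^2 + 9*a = (a + 3)*(a^3 + 4*a^2 + 3*a) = a*(a + 3)*(a^2 + 4*a + 3) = a*(a + 3)^2*(a + 1)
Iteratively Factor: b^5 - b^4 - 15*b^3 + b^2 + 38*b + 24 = (b - 4)*(b^4 + 3*b^3 - 3*b^2 - 11*b - 6) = (b - 4)*(b + 1)*(b^3 + 2*b^2 - 5*b - 6) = (b - 4)*(b + 1)^2*(b^2 + b - 6) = (b - 4)*(b + 1)^2*(b + 3)*(b - 2)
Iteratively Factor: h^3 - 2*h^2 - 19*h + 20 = (h - 1)*(h^2 - h - 20) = (h - 5)*(h - 1)*(h + 4)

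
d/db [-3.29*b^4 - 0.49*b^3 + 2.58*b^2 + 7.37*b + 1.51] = -13.16*b^3 - 1.47*b^2 + 5.16*b + 7.37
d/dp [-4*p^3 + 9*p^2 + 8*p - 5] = -12*p^2 + 18*p + 8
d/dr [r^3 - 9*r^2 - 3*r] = 3*r^2 - 18*r - 3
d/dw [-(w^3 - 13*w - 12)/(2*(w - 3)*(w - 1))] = (-w^4 + 8*w^3 - 22*w^2 - 24*w + 87)/(2*(w^4 - 8*w^3 + 22*w^2 - 24*w + 9))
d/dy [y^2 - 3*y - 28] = 2*y - 3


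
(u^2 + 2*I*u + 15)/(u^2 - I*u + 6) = (u + 5*I)/(u + 2*I)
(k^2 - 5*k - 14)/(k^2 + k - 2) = (k - 7)/(k - 1)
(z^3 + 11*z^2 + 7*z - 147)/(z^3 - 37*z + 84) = (z + 7)/(z - 4)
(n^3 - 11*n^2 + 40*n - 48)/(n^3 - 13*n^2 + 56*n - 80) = (n - 3)/(n - 5)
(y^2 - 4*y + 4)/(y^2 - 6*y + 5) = (y^2 - 4*y + 4)/(y^2 - 6*y + 5)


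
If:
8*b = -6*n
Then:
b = -3*n/4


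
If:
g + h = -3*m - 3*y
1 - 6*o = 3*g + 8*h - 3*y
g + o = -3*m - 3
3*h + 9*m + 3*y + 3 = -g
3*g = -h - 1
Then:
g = -51/88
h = 65/88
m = -197/264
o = -2/11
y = 61/88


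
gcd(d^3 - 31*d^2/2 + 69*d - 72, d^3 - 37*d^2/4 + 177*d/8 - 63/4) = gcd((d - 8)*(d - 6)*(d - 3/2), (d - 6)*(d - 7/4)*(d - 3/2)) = d^2 - 15*d/2 + 9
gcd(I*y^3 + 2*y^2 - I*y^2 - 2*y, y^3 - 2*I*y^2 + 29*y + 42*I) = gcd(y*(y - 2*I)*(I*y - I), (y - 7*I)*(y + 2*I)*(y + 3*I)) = 1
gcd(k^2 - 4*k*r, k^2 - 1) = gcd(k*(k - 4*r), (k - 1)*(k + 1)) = 1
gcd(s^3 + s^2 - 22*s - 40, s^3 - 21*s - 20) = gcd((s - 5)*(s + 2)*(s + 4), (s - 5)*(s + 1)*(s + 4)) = s^2 - s - 20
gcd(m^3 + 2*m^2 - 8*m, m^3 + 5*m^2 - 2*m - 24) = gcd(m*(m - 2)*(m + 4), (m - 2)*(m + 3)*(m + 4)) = m^2 + 2*m - 8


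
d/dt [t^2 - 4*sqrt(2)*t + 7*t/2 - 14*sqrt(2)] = 2*t - 4*sqrt(2) + 7/2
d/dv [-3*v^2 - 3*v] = -6*v - 3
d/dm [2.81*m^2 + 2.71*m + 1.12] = 5.62*m + 2.71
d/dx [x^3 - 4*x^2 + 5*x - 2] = 3*x^2 - 8*x + 5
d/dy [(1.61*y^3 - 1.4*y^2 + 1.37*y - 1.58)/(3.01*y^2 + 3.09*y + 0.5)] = (4.8461*y^4 + 9.9498*y^3 - 6.0347*y^2 + 8.1116*y + 5.5672)/(9.0601*y^4 + 18.6018*y^3 + 12.5581*y^2 + 3.09*y + 0.25)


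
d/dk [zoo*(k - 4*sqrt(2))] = zoo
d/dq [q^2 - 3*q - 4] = 2*q - 3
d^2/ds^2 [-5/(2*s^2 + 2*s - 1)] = 20*(2*s^2 + 2*s - 2*(2*s + 1)^2 - 1)/(2*s^2 + 2*s - 1)^3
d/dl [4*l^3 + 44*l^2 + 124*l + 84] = 12*l^2 + 88*l + 124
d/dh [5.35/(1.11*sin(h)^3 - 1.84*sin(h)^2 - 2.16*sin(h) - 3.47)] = (-17.8155*sin(h)^2 + 19.688*sin(h) + 11.556)*cos(h)/(-1.11*sin(h)^3 + 1.84*sin(h)^2 + 2.16*sin(h) + 3.47)^2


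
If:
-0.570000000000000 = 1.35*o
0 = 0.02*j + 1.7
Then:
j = -85.00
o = -0.42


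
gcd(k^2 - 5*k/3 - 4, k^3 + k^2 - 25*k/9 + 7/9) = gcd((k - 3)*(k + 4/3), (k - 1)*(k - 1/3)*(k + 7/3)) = 1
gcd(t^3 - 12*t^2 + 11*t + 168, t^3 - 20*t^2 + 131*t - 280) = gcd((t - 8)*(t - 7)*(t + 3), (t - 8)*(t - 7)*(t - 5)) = t^2 - 15*t + 56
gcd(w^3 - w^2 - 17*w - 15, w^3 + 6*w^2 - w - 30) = w + 3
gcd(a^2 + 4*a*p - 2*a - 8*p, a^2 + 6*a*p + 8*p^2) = a + 4*p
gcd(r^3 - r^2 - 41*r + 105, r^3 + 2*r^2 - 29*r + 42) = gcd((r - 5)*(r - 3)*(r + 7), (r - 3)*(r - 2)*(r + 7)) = r^2 + 4*r - 21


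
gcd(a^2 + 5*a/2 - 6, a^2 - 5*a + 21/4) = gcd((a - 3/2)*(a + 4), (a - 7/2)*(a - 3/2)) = a - 3/2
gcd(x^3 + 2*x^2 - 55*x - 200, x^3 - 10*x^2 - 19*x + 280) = x^2 - 3*x - 40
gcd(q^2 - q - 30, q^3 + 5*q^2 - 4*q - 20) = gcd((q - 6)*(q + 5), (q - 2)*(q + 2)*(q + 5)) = q + 5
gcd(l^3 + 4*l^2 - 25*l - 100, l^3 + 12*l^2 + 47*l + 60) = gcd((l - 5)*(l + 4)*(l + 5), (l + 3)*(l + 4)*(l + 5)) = l^2 + 9*l + 20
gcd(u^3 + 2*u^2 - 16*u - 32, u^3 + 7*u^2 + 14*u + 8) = u^2 + 6*u + 8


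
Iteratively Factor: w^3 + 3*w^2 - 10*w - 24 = (w + 2)*(w^2 + w - 12) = (w + 2)*(w + 4)*(w - 3)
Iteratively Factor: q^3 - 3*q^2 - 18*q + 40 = (q - 2)*(q^2 - q - 20) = (q - 5)*(q - 2)*(q + 4)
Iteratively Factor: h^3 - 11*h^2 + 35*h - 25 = (h - 5)*(h^2 - 6*h + 5) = (h - 5)*(h - 1)*(h - 5)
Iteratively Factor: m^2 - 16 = (m - 4)*(m + 4)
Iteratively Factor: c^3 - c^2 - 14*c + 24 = (c + 4)*(c^2 - 5*c + 6) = (c - 2)*(c + 4)*(c - 3)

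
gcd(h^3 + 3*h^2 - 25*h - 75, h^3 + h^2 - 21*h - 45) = h^2 - 2*h - 15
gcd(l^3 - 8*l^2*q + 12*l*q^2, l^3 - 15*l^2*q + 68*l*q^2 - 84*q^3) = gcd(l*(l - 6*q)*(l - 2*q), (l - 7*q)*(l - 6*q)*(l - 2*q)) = l^2 - 8*l*q + 12*q^2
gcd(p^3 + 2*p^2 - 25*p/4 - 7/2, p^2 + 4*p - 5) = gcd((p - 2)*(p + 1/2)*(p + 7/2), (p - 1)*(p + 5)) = 1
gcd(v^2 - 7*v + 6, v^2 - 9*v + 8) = v - 1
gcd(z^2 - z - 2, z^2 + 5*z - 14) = z - 2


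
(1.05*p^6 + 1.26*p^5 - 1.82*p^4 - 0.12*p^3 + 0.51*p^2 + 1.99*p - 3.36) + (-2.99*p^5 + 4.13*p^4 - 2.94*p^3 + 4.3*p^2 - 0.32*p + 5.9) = 1.05*p^6 - 1.73*p^5 + 2.31*p^4 - 3.06*p^3 + 4.81*p^2 + 1.67*p + 2.54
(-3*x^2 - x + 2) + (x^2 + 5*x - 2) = -2*x^2 + 4*x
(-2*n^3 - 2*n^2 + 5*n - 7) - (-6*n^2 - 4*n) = -2*n^3 + 4*n^2 + 9*n - 7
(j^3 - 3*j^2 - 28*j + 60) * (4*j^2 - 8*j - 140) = 4*j^5 - 20*j^4 - 228*j^3 + 884*j^2 + 3440*j - 8400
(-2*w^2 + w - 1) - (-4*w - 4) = -2*w^2 + 5*w + 3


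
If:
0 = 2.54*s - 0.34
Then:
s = 0.13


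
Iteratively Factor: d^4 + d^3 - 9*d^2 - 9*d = (d + 1)*(d^3 - 9*d) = (d - 3)*(d + 1)*(d^2 + 3*d) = d*(d - 3)*(d + 1)*(d + 3)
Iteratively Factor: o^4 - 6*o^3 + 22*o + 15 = (o + 1)*(o^3 - 7*o^2 + 7*o + 15) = (o - 3)*(o + 1)*(o^2 - 4*o - 5) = (o - 3)*(o + 1)^2*(o - 5)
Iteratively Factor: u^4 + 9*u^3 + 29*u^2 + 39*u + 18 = (u + 3)*(u^3 + 6*u^2 + 11*u + 6) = (u + 3)^2*(u^2 + 3*u + 2) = (u + 2)*(u + 3)^2*(u + 1)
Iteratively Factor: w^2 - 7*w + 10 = (w - 5)*(w - 2)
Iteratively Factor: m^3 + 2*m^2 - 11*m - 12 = (m + 1)*(m^2 + m - 12) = (m - 3)*(m + 1)*(m + 4)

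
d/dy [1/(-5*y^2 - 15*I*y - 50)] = (2*y + 3*I)/(5*(y^2 + 3*I*y + 10)^2)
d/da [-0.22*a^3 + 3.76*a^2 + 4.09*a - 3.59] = -0.66*a^2 + 7.52*a + 4.09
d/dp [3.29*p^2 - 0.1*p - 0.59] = 6.58*p - 0.1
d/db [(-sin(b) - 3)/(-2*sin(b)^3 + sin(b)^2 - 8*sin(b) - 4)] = (-4*sin(b)^3 - 17*sin(b)^2 + 6*sin(b) - 20)*cos(b)/(2*sin(b)^3 - sin(b)^2 + 8*sin(b) + 4)^2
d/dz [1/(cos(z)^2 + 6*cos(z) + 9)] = 2*sin(z)/(cos(z) + 3)^3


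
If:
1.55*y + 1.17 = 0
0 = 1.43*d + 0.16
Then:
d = -0.11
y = -0.75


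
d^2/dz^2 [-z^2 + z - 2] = -2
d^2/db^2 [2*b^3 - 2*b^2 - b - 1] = 12*b - 4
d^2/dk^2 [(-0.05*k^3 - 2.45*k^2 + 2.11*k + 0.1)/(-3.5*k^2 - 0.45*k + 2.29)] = (-1.77635683940025e-15*k^5 - 5.6843418860808e-14*k^4 - 58.59075*k^3 + 110.16135*k^2 - 100.84167*k + 19.70388)/(42.875*k^6 + 16.5375*k^5 - 82.03125*k^4 - 21.549375*k^3 + 53.671875*k^2 + 7.079535*k - 12.008989)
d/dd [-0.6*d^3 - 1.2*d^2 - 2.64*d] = -1.8*d^2 - 2.4*d - 2.64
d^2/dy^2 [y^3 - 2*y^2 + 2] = 6*y - 4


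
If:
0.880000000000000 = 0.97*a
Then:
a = 0.91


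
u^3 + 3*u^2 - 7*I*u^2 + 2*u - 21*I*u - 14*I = (u + 1)*(u + 2)*(u - 7*I)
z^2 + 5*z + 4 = (z + 1)*(z + 4)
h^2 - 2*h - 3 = (h - 3)*(h + 1)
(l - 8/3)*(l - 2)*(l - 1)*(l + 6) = l^4 + l^3/3 - 24*l^2 + 164*l/3 - 32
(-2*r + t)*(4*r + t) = -8*r^2 + 2*r*t + t^2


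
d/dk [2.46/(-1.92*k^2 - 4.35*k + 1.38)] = (9.4464*k + 10.701)/(1.92*k^2 + 4.35*k - 1.38)^2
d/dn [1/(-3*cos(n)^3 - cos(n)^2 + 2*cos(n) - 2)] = (-9*cos(n)^2 - 2*cos(n) + 2)*sin(n)/(3*cos(n)^3 + cos(n)^2 - 2*cos(n) + 2)^2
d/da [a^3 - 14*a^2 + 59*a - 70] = 3*a^2 - 28*a + 59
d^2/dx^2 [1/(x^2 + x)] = 2*(-x*(x + 1) + (2*x + 1)^2)/(x^3*(x + 1)^3)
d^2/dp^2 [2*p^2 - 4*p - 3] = 4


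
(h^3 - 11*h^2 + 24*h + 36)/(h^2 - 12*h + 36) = h + 1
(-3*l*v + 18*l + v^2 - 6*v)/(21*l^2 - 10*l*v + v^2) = (v - 6)/(-7*l + v)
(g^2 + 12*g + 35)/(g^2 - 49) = (g + 5)/(g - 7)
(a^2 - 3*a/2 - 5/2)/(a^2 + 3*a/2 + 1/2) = (2*a - 5)/(2*a + 1)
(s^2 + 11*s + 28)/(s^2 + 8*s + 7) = (s + 4)/(s + 1)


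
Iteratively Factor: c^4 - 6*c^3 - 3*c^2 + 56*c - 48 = (c - 1)*(c^3 - 5*c^2 - 8*c + 48) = (c - 4)*(c - 1)*(c^2 - c - 12) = (c - 4)^2*(c - 1)*(c + 3)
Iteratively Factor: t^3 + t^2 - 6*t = (t - 2)*(t^2 + 3*t) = (t - 2)*(t + 3)*(t)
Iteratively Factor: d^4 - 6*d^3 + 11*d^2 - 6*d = (d)*(d^3 - 6*d^2 + 11*d - 6) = d*(d - 2)*(d^2 - 4*d + 3) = d*(d - 3)*(d - 2)*(d - 1)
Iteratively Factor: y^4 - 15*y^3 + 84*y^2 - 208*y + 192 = (y - 3)*(y^3 - 12*y^2 + 48*y - 64) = (y - 4)*(y - 3)*(y^2 - 8*y + 16) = (y - 4)^2*(y - 3)*(y - 4)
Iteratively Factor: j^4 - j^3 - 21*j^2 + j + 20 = (j + 1)*(j^3 - 2*j^2 - 19*j + 20) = (j - 1)*(j + 1)*(j^2 - j - 20) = (j - 1)*(j + 1)*(j + 4)*(j - 5)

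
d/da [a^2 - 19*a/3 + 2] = 2*a - 19/3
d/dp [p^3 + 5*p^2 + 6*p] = 3*p^2 + 10*p + 6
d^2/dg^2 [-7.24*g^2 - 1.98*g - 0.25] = -14.4800000000000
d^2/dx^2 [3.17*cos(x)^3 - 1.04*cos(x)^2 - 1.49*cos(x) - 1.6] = -0.887499999999999*cos(x) + 2.08*cos(2*x) - 7.1325*cos(3*x)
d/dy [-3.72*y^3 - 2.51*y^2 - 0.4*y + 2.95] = -11.16*y^2 - 5.02*y - 0.4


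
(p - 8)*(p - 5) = p^2 - 13*p + 40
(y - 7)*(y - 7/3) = y^2 - 28*y/3 + 49/3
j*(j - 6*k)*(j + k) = j^3 - 5*j^2*k - 6*j*k^2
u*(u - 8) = u^2 - 8*u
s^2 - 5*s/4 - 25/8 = (s - 5/2)*(s + 5/4)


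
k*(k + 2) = k^2 + 2*k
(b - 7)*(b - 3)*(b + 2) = b^3 - 8*b^2 + b + 42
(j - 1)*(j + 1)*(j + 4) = j^3 + 4*j^2 - j - 4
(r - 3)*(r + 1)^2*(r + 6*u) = r^4 + 6*r^3*u - r^3 - 6*r^2*u - 5*r^2 - 30*r*u - 3*r - 18*u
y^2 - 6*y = y*(y - 6)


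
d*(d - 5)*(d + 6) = d^3 + d^2 - 30*d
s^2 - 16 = (s - 4)*(s + 4)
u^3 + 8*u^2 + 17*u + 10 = (u + 1)*(u + 2)*(u + 5)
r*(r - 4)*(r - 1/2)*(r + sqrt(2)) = r^4 - 9*r^3/2 + sqrt(2)*r^3 - 9*sqrt(2)*r^2/2 + 2*r^2 + 2*sqrt(2)*r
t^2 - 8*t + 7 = (t - 7)*(t - 1)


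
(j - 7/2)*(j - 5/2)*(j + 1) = j^3 - 5*j^2 + 11*j/4 + 35/4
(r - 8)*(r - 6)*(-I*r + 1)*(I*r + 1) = r^4 - 14*r^3 + 49*r^2 - 14*r + 48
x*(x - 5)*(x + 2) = x^3 - 3*x^2 - 10*x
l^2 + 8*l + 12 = (l + 2)*(l + 6)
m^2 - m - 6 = (m - 3)*(m + 2)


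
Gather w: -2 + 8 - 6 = 0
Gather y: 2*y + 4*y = 6*y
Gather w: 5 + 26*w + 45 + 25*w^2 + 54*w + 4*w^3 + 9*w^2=4*w^3 + 34*w^2 + 80*w + 50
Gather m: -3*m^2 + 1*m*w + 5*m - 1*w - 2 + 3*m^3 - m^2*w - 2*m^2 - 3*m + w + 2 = 3*m^3 + m^2*(-w - 5) + m*(w + 2)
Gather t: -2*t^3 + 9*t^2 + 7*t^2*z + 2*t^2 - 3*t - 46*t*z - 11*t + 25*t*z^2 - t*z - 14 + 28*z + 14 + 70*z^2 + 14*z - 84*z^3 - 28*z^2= -2*t^3 + t^2*(7*z + 11) + t*(25*z^2 - 47*z - 14) - 84*z^3 + 42*z^2 + 42*z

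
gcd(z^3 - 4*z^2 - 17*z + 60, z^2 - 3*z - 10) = z - 5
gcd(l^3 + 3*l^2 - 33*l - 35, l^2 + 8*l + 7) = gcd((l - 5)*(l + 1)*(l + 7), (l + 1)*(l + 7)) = l^2 + 8*l + 7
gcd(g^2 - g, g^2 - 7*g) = g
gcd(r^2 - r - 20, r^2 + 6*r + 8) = r + 4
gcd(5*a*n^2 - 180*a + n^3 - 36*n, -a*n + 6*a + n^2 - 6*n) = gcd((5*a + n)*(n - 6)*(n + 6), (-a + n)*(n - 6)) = n - 6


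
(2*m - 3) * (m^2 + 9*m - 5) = 2*m^3 + 15*m^2 - 37*m + 15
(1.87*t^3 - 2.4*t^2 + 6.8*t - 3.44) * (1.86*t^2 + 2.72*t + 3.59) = 3.4782*t^5 + 0.6224*t^4 + 12.8333*t^3 + 3.4816*t^2 + 15.0552*t - 12.3496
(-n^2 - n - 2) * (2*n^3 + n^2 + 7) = -2*n^5 - 3*n^4 - 5*n^3 - 9*n^2 - 7*n - 14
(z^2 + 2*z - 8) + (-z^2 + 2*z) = 4*z - 8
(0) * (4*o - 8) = 0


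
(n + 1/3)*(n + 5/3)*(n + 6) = n^3 + 8*n^2 + 113*n/9 + 10/3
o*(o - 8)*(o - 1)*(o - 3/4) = o^4 - 39*o^3/4 + 59*o^2/4 - 6*o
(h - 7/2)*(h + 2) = h^2 - 3*h/2 - 7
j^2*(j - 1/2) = j^3 - j^2/2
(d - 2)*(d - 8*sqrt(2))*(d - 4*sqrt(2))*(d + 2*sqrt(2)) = d^4 - 10*sqrt(2)*d^3 - 2*d^3 + 16*d^2 + 20*sqrt(2)*d^2 - 32*d + 128*sqrt(2)*d - 256*sqrt(2)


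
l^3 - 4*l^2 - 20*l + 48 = (l - 6)*(l - 2)*(l + 4)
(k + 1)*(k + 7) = k^2 + 8*k + 7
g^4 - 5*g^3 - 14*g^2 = g^2*(g - 7)*(g + 2)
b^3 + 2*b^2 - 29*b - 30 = (b - 5)*(b + 1)*(b + 6)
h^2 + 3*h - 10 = (h - 2)*(h + 5)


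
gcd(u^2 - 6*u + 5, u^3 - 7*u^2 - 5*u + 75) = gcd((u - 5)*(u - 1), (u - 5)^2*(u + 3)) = u - 5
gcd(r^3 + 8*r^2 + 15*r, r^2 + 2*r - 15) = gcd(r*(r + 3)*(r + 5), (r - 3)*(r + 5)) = r + 5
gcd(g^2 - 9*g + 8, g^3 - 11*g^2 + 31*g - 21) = g - 1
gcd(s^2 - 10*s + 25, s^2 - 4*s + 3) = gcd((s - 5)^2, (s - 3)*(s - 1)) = 1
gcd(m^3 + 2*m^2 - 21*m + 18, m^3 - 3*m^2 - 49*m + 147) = m - 3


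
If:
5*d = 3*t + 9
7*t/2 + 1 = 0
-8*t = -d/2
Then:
No Solution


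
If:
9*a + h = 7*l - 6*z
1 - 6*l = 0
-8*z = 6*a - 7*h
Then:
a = 49/414 - 50*z/69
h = 12*z/23 + 7/69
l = 1/6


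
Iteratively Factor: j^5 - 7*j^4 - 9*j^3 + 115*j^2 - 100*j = (j - 5)*(j^4 - 2*j^3 - 19*j^2 + 20*j) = (j - 5)*(j - 1)*(j^3 - j^2 - 20*j) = j*(j - 5)*(j - 1)*(j^2 - j - 20) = j*(j - 5)*(j - 1)*(j + 4)*(j - 5)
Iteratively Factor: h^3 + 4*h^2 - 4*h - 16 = (h - 2)*(h^2 + 6*h + 8) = (h - 2)*(h + 4)*(h + 2)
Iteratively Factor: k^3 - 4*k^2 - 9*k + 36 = (k - 4)*(k^2 - 9) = (k - 4)*(k - 3)*(k + 3)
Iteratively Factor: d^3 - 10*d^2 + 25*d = (d - 5)*(d^2 - 5*d) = d*(d - 5)*(d - 5)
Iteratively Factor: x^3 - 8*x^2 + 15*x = (x)*(x^2 - 8*x + 15) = x*(x - 5)*(x - 3)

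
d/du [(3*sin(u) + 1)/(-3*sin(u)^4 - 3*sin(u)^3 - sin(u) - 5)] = (27*sin(u)^4 + 30*sin(u)^3 + 9*sin(u)^2 - 14)*cos(u)/(3*sin(u)^4 + 3*sin(u)^3 + sin(u) + 5)^2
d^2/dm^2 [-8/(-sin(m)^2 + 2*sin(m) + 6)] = 16*(2*sin(m)^4 - 3*sin(m)^3 + 11*sin(m)^2 - 10)/(2*sin(m) + cos(m)^2 + 5)^3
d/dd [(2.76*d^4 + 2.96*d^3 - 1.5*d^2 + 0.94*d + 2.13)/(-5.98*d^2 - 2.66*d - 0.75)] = (-33.0096*d^5 - 39.7256*d^4 - 24.0272*d^3 + 2.9512*d^2 + 27.7248*d + 4.9608)/(35.7604*d^4 + 31.8136*d^3 + 16.0456*d^2 + 3.99*d + 0.5625)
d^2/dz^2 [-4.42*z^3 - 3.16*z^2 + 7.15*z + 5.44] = -26.52*z - 6.32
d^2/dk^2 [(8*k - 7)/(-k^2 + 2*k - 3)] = 2*(-4*(k - 1)^2*(8*k - 7) + (24*k - 23)*(k^2 - 2*k + 3))/(k^2 - 2*k + 3)^3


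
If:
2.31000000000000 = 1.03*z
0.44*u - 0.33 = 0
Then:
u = 0.75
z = 2.24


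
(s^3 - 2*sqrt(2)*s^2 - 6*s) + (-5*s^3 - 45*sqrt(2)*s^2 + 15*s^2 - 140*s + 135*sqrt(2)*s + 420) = -4*s^3 - 47*sqrt(2)*s^2 + 15*s^2 - 146*s + 135*sqrt(2)*s + 420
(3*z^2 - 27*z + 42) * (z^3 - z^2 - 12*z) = 3*z^5 - 30*z^4 + 33*z^3 + 282*z^2 - 504*z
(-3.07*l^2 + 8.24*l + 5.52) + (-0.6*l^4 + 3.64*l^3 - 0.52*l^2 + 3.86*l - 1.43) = -0.6*l^4 + 3.64*l^3 - 3.59*l^2 + 12.1*l + 4.09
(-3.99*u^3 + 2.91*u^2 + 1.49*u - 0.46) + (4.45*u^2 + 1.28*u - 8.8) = -3.99*u^3 + 7.36*u^2 + 2.77*u - 9.26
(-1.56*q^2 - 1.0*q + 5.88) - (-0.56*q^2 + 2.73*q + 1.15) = -1.0*q^2 - 3.73*q + 4.73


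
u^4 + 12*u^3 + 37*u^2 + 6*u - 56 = (u - 1)*(u + 2)*(u + 4)*(u + 7)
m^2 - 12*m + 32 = (m - 8)*(m - 4)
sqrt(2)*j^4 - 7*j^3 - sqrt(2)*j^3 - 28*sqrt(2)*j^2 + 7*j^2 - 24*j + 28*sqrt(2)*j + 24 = (j - 1)*(j - 6*sqrt(2))*(j + 2*sqrt(2))*(sqrt(2)*j + 1)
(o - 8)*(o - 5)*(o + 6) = o^3 - 7*o^2 - 38*o + 240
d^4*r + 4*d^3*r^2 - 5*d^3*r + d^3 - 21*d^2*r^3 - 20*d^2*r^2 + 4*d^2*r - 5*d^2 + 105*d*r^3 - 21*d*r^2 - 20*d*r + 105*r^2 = (d - 5)*(d - 3*r)*(d + 7*r)*(d*r + 1)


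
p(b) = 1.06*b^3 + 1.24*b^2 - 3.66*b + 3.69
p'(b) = 3.18*b^2 + 2.48*b - 3.66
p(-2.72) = 1.49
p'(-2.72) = 13.12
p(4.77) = 129.49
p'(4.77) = 80.52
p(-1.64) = 8.35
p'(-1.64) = 0.83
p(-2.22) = 6.33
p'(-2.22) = 6.51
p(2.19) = 12.76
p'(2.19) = 17.02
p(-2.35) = 5.38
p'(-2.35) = 8.07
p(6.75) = 361.48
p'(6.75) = 157.97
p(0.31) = 2.71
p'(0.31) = -2.59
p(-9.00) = -635.67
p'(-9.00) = 231.60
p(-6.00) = -158.67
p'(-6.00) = 95.94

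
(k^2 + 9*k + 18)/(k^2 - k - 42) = (k + 3)/(k - 7)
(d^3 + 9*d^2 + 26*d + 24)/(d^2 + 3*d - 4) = (d^2 + 5*d + 6)/(d - 1)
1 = 1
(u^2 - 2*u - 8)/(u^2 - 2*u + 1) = (u^2 - 2*u - 8)/(u^2 - 2*u + 1)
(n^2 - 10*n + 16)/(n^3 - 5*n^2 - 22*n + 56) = (n - 8)/(n^2 - 3*n - 28)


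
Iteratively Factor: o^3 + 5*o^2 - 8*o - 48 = (o + 4)*(o^2 + o - 12) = (o + 4)^2*(o - 3)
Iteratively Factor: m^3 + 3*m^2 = (m + 3)*(m^2) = m*(m + 3)*(m)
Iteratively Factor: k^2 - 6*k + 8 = (k - 2)*(k - 4)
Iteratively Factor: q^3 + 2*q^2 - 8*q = (q - 2)*(q^2 + 4*q) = (q - 2)*(q + 4)*(q)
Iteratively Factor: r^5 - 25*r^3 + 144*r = (r + 4)*(r^4 - 4*r^3 - 9*r^2 + 36*r) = (r - 3)*(r + 4)*(r^3 - r^2 - 12*r) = r*(r - 3)*(r + 4)*(r^2 - r - 12) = r*(r - 4)*(r - 3)*(r + 4)*(r + 3)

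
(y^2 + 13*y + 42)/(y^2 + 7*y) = (y + 6)/y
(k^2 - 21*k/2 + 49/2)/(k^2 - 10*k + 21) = (k - 7/2)/(k - 3)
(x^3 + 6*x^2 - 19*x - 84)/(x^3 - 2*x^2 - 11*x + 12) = (x + 7)/(x - 1)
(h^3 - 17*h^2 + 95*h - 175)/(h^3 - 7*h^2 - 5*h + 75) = (h - 7)/(h + 3)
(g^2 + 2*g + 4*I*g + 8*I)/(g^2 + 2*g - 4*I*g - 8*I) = (g + 4*I)/(g - 4*I)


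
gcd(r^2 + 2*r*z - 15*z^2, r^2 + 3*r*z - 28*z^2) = 1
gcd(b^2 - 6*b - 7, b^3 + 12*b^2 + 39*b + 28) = b + 1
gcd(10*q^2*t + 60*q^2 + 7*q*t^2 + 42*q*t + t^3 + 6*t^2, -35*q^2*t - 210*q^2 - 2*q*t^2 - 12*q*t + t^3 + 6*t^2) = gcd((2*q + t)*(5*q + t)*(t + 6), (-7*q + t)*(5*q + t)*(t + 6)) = 5*q*t + 30*q + t^2 + 6*t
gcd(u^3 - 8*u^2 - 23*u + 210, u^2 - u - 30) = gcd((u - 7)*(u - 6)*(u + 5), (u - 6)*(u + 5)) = u^2 - u - 30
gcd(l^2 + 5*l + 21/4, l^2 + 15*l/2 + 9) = l + 3/2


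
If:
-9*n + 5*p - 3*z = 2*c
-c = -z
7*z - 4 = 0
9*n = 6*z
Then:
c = 4/7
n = 8/21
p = 44/35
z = 4/7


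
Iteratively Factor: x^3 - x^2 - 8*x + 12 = (x - 2)*(x^2 + x - 6) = (x - 2)^2*(x + 3)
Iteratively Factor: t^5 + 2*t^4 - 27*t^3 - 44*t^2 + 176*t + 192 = (t + 1)*(t^4 + t^3 - 28*t^2 - 16*t + 192) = (t + 1)*(t + 4)*(t^3 - 3*t^2 - 16*t + 48) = (t - 4)*(t + 1)*(t + 4)*(t^2 + t - 12) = (t - 4)*(t - 3)*(t + 1)*(t + 4)*(t + 4)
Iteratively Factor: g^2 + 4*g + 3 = (g + 1)*(g + 3)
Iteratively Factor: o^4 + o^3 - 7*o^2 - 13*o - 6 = (o - 3)*(o^3 + 4*o^2 + 5*o + 2) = (o - 3)*(o + 1)*(o^2 + 3*o + 2) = (o - 3)*(o + 1)*(o + 2)*(o + 1)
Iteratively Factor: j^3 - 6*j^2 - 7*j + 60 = (j + 3)*(j^2 - 9*j + 20) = (j - 4)*(j + 3)*(j - 5)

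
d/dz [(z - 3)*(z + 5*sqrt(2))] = 2*z - 3 + 5*sqrt(2)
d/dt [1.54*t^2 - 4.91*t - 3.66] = 3.08*t - 4.91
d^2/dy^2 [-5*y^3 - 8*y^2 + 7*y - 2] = -30*y - 16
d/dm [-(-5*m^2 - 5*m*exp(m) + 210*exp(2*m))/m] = 5*exp(m) + 5 - 420*exp(2*m)/m + 210*exp(2*m)/m^2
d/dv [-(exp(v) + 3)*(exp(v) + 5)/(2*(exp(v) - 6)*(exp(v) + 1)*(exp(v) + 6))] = (exp(4*v) + 16*exp(3*v) + 89*exp(2*v) + 102*exp(v) - 252)*exp(v)/(2*(exp(6*v) + 2*exp(5*v) - 71*exp(4*v) - 144*exp(3*v) + 1224*exp(2*v) + 2592*exp(v) + 1296))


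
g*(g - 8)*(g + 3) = g^3 - 5*g^2 - 24*g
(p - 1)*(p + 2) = p^2 + p - 2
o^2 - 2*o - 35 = (o - 7)*(o + 5)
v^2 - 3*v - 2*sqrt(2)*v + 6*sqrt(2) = (v - 3)*(v - 2*sqrt(2))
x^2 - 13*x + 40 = (x - 8)*(x - 5)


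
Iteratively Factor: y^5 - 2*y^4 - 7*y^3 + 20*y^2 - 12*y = (y + 3)*(y^4 - 5*y^3 + 8*y^2 - 4*y) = (y - 1)*(y + 3)*(y^3 - 4*y^2 + 4*y) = (y - 2)*(y - 1)*(y + 3)*(y^2 - 2*y) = (y - 2)^2*(y - 1)*(y + 3)*(y)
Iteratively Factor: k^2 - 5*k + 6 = (k - 2)*(k - 3)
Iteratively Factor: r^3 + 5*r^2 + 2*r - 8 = (r + 2)*(r^2 + 3*r - 4) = (r - 1)*(r + 2)*(r + 4)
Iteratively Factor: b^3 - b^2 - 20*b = (b - 5)*(b^2 + 4*b) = (b - 5)*(b + 4)*(b)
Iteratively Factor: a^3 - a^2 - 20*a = (a + 4)*(a^2 - 5*a) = a*(a + 4)*(a - 5)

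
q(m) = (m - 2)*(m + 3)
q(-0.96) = -6.04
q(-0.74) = -6.19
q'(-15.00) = -29.00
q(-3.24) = 1.26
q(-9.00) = 66.00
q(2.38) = 2.04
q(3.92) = 13.29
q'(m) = 2*m + 1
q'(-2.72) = -4.44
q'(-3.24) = -5.48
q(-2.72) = -1.32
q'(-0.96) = -0.92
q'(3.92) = 8.84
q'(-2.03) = -3.06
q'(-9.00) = -17.00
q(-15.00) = 204.00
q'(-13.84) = -26.68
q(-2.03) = -3.91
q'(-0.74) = -0.48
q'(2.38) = 5.76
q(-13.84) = 171.71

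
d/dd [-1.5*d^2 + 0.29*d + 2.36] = 0.29 - 3.0*d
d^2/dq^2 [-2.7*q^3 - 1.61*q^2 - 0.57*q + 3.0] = -16.2*q - 3.22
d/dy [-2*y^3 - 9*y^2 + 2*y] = -6*y^2 - 18*y + 2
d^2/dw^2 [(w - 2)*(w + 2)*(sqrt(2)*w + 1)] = 6*sqrt(2)*w + 2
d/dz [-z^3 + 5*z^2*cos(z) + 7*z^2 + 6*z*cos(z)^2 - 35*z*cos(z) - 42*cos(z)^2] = -5*z^2*sin(z) - 3*z^2 + 35*z*sin(z) - 6*z*sin(2*z) + 10*z*cos(z) + 14*z + 42*sin(2*z) + 6*cos(z)^2 - 35*cos(z)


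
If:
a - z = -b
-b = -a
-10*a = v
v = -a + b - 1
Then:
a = 1/10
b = 1/10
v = -1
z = 1/5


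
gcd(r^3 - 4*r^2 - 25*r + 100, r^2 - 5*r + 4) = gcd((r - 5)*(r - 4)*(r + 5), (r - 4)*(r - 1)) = r - 4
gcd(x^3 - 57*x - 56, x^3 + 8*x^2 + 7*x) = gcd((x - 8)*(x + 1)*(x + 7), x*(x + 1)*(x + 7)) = x^2 + 8*x + 7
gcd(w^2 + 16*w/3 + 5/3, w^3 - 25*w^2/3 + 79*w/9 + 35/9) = w + 1/3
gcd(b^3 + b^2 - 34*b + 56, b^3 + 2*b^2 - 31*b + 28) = b^2 + 3*b - 28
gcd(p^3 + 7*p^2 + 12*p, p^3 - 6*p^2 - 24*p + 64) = p + 4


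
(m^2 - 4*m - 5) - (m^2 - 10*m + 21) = 6*m - 26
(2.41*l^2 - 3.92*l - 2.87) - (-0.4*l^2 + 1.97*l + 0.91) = 2.81*l^2 - 5.89*l - 3.78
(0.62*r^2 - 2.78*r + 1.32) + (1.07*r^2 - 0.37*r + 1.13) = 1.69*r^2 - 3.15*r + 2.45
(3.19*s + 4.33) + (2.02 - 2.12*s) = 1.07*s + 6.35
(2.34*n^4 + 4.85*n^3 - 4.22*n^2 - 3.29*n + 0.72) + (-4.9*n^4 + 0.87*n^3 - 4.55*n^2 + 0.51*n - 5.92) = -2.56*n^4 + 5.72*n^3 - 8.77*n^2 - 2.78*n - 5.2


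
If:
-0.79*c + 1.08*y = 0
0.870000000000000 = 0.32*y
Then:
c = 3.72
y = 2.72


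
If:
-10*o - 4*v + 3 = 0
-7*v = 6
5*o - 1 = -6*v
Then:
No Solution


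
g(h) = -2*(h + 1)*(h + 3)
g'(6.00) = -32.00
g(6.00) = -126.00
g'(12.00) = -56.00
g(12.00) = -390.00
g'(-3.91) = 7.64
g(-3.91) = -5.30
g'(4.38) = -25.52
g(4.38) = -79.41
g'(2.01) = -16.04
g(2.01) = -30.16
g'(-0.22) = -7.12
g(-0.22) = -4.34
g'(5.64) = -30.56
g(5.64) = -114.74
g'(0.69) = -10.76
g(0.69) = -12.47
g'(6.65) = -34.60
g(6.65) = -147.64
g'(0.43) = -9.72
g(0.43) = -9.81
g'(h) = -4*h - 8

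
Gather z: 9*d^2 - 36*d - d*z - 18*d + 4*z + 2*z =9*d^2 - 54*d + z*(6 - d)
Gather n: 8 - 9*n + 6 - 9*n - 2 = 12 - 18*n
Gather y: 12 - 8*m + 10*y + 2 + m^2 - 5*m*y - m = m^2 - 9*m + y*(10 - 5*m) + 14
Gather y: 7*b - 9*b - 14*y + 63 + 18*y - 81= -2*b + 4*y - 18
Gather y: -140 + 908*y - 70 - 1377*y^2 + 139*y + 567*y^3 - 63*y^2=567*y^3 - 1440*y^2 + 1047*y - 210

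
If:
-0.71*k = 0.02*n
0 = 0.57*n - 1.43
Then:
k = -0.07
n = 2.51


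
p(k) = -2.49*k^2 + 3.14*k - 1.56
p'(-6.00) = 33.02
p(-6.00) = -110.04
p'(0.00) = 3.14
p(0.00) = -1.56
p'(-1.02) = 8.22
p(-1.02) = -7.35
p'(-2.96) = 17.88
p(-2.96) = -32.67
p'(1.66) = -5.13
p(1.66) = -3.21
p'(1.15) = -2.59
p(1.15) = -1.24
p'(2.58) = -9.71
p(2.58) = -10.03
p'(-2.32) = 14.69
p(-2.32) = -22.25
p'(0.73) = -0.50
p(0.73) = -0.59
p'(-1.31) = 9.66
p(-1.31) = -9.95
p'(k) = 3.14 - 4.98*k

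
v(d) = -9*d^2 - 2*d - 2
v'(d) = -18*d - 2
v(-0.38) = -2.54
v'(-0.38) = 4.84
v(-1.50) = -19.25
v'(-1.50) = 25.00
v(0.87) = -10.55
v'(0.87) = -17.66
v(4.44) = -188.30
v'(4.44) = -81.92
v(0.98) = -12.60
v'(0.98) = -19.64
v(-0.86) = -6.94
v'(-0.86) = 13.48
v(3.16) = -98.19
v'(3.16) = -58.88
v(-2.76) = -65.04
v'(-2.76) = 47.68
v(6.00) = -338.00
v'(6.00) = -110.00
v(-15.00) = -1997.00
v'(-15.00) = 268.00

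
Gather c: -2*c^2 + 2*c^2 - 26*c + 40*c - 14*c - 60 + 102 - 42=0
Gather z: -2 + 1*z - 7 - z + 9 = 0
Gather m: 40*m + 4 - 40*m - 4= 0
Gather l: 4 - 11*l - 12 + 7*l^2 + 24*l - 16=7*l^2 + 13*l - 24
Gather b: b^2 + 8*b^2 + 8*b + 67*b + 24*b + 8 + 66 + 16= 9*b^2 + 99*b + 90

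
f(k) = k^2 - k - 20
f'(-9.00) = -19.00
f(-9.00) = 70.00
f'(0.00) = -1.00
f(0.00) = -20.00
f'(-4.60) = -10.20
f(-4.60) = 5.76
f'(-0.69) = -2.38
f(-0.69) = -18.83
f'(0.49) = -0.02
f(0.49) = -20.25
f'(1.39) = 1.78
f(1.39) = -19.46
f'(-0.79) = -2.58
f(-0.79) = -18.59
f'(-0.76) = -2.52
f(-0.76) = -18.66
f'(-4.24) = -9.48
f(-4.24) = 2.22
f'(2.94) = 4.88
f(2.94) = -14.30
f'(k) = 2*k - 1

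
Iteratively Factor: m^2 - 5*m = (m - 5)*(m)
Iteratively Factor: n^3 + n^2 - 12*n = (n + 4)*(n^2 - 3*n) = (n - 3)*(n + 4)*(n)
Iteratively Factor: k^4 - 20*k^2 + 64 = (k - 2)*(k^3 + 2*k^2 - 16*k - 32) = (k - 4)*(k - 2)*(k^2 + 6*k + 8) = (k - 4)*(k - 2)*(k + 2)*(k + 4)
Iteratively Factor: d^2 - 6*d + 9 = (d - 3)*(d - 3)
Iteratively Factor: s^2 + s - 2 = (s + 2)*(s - 1)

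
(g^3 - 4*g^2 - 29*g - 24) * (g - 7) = g^4 - 11*g^3 - g^2 + 179*g + 168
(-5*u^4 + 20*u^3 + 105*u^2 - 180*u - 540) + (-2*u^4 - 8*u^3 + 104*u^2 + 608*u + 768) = -7*u^4 + 12*u^3 + 209*u^2 + 428*u + 228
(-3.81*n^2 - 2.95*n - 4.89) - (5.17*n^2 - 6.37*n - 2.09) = -8.98*n^2 + 3.42*n - 2.8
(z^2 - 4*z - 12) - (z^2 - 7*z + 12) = 3*z - 24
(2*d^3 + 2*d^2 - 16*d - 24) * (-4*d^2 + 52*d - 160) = -8*d^5 + 96*d^4 - 152*d^3 - 1056*d^2 + 1312*d + 3840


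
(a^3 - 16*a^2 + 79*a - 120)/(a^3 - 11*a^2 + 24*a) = (a - 5)/a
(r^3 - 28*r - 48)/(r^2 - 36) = (r^2 + 6*r + 8)/(r + 6)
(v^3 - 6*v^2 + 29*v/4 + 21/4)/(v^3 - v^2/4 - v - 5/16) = 4*(2*v^2 - 13*v + 21)/(8*v^2 - 6*v - 5)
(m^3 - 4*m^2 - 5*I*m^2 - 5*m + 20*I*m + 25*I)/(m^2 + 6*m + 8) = (m^3 + m^2*(-4 - 5*I) + m*(-5 + 20*I) + 25*I)/(m^2 + 6*m + 8)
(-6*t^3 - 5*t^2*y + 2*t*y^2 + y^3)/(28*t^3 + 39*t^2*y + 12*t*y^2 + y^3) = (-6*t^2 + t*y + y^2)/(28*t^2 + 11*t*y + y^2)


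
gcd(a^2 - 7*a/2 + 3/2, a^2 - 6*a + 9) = a - 3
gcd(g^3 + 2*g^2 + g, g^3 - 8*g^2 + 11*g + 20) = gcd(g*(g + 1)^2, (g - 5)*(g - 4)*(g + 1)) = g + 1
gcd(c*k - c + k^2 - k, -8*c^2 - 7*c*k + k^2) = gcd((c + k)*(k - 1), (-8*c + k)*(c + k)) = c + k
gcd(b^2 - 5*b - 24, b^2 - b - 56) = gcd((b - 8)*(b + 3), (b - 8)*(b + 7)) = b - 8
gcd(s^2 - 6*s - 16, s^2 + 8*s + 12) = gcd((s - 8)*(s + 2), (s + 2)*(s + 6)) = s + 2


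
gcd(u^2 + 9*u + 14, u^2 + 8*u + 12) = u + 2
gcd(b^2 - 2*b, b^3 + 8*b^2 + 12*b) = b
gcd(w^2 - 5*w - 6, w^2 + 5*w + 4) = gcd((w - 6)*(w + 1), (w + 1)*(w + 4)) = w + 1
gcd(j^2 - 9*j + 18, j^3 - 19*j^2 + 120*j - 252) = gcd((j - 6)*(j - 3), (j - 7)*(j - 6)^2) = j - 6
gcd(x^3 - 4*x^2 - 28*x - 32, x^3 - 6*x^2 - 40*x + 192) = x - 8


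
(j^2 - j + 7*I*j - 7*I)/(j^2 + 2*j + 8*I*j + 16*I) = (j^2 + j*(-1 + 7*I) - 7*I)/(j^2 + j*(2 + 8*I) + 16*I)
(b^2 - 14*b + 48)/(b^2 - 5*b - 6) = (b - 8)/(b + 1)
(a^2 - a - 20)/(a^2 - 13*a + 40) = (a + 4)/(a - 8)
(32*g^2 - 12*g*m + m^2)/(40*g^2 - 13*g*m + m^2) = (4*g - m)/(5*g - m)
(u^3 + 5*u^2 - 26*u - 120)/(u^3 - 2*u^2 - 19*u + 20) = (u + 6)/(u - 1)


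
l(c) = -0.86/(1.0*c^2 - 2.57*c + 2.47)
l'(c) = -0.86*(2.57 - 2.0*c)/(1.0*c^2 - 2.57*c + 2.47)^2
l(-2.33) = -0.06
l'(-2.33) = -0.03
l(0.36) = -0.51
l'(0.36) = -0.57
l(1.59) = -0.94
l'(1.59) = 0.63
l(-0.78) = -0.17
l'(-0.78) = -0.14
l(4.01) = -0.10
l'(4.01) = 0.07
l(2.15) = -0.55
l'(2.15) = 0.61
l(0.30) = -0.48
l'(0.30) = -0.53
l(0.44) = -0.56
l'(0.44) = -0.62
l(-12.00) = -0.00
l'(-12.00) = -0.00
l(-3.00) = -0.04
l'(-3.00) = -0.02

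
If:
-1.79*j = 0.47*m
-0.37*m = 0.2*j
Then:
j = 0.00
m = 0.00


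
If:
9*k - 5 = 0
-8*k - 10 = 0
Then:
No Solution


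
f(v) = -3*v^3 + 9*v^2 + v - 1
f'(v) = -9*v^2 + 18*v + 1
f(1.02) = 6.20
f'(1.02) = 10.00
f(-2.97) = 154.01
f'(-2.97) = -131.85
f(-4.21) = 378.16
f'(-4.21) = -234.30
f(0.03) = -0.96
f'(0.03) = 1.53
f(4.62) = -100.11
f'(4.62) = -107.94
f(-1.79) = 43.25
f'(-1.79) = -60.06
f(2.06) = 13.03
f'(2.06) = -0.11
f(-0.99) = 9.74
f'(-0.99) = -25.64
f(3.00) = 2.00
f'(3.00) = -26.00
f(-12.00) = 6467.00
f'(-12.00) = -1511.00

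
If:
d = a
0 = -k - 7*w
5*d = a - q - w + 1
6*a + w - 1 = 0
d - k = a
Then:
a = 1/6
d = 1/6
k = 0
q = 1/3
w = 0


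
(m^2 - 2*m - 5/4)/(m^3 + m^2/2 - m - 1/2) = (m - 5/2)/(m^2 - 1)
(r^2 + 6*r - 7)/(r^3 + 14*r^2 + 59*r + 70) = (r - 1)/(r^2 + 7*r + 10)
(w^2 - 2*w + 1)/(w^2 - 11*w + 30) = (w^2 - 2*w + 1)/(w^2 - 11*w + 30)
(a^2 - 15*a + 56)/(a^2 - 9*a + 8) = (a - 7)/(a - 1)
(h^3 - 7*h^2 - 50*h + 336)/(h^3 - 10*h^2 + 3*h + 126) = (h^2 - h - 56)/(h^2 - 4*h - 21)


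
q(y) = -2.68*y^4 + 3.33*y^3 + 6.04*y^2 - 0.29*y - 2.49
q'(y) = -10.72*y^3 + 9.99*y^2 + 12.08*y - 0.29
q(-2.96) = -240.80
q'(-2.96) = 329.50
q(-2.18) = -68.18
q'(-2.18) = 131.91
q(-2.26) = -79.34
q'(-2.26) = 147.18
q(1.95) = 5.85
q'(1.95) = -18.23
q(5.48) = -1691.58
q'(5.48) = -1398.24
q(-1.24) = -5.53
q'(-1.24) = 20.53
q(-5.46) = -2744.67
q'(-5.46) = 1976.48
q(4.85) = -964.79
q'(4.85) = -929.69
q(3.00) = -76.17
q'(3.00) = -163.58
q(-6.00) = -3975.87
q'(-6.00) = 2602.39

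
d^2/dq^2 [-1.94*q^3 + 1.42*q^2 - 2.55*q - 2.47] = 2.84 - 11.64*q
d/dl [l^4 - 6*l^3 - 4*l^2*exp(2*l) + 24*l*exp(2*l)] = 4*l^3 - 8*l^2*exp(2*l) - 18*l^2 + 40*l*exp(2*l) + 24*exp(2*l)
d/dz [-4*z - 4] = -4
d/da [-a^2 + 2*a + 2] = 2 - 2*a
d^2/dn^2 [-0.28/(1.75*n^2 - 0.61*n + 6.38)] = (1.715*n^2 - 0.5978*n - 0.28*(3.5*n - 0.61)*(7.0*n - 1.22) + 6.2524)/(1.75*n^2 - 0.61*n + 6.38)^3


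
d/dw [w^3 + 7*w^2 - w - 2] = 3*w^2 + 14*w - 1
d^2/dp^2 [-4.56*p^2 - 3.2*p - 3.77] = -9.12000000000000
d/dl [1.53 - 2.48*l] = -2.48000000000000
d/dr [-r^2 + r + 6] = 1 - 2*r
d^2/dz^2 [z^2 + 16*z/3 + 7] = 2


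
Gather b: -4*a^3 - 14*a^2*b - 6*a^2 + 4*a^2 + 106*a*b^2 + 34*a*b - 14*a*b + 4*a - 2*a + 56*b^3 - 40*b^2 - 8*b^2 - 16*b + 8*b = -4*a^3 - 2*a^2 + 2*a + 56*b^3 + b^2*(106*a - 48) + b*(-14*a^2 + 20*a - 8)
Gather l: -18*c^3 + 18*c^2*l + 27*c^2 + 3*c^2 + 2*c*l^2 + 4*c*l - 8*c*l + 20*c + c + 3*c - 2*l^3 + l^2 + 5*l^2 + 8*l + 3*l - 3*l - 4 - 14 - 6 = -18*c^3 + 30*c^2 + 24*c - 2*l^3 + l^2*(2*c + 6) + l*(18*c^2 - 4*c + 8) - 24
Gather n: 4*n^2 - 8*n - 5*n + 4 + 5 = 4*n^2 - 13*n + 9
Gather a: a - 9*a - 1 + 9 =8 - 8*a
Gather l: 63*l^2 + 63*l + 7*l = 63*l^2 + 70*l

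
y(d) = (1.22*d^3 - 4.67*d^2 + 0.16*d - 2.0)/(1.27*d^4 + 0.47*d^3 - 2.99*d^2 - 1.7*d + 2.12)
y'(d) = (3.66*d^2 - 9.34*d + 0.16)/(1.27*d^4 + 0.47*d^3 - 2.99*d^2 - 1.7*d + 2.12) + (-5.08*d^3 - 1.41*d^2 + 5.98*d + 1.7)*(1.22*d^3 - 4.67*d^2 + 0.16*d - 2.0)/(1.27*d^4 + 0.47*d^3 - 2.99*d^2 - 1.7*d + 2.12)^2 = (-1.5494*d^6 + 11.8618*d^5 - 2.0625*d^4 + 5.8616*d^3 + 18.9966*d^2 - 31.7608*d - 3.0608)/(1.6129*d^8 + 1.1938*d^7 - 7.3737*d^6 - 7.1286*d^5 + 12.7269*d^4 + 12.1588*d^3 - 9.7876*d^2 - 7.208*d + 4.4944)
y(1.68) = -2.88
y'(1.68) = 13.18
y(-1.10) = -5.88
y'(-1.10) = 8.60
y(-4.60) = -0.47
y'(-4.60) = -0.18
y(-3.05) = -1.06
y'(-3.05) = -0.77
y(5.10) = 0.05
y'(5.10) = 0.02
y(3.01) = -0.12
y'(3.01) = 0.24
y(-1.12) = -6.05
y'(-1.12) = 8.05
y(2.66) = -0.24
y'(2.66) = 0.45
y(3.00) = -0.12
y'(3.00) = 0.25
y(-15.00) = -0.08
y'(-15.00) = -0.01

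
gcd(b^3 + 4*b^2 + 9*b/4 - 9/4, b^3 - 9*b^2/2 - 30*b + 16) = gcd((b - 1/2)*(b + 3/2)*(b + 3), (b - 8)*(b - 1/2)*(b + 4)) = b - 1/2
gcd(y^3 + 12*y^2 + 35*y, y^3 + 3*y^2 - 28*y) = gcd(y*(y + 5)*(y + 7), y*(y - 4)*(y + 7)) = y^2 + 7*y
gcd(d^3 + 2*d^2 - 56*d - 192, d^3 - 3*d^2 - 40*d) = d - 8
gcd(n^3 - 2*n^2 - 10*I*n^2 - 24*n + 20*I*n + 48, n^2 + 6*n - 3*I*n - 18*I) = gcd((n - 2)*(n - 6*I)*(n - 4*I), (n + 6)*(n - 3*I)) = 1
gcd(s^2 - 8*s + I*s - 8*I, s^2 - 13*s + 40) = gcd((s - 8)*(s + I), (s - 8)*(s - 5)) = s - 8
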